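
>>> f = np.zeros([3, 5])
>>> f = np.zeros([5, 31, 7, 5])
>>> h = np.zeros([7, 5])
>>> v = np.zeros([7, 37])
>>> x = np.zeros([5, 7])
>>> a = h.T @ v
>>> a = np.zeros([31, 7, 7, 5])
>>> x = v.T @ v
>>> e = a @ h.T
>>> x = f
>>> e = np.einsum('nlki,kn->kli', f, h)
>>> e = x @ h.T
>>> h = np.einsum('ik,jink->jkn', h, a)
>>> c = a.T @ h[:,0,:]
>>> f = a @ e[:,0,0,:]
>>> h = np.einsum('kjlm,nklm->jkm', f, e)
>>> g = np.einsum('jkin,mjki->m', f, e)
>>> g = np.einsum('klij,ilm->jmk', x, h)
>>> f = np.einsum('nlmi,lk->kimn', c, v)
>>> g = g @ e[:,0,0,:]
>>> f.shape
(37, 7, 7, 5)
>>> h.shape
(7, 31, 7)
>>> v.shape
(7, 37)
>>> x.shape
(5, 31, 7, 5)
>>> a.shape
(31, 7, 7, 5)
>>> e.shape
(5, 31, 7, 7)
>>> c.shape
(5, 7, 7, 7)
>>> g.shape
(5, 7, 7)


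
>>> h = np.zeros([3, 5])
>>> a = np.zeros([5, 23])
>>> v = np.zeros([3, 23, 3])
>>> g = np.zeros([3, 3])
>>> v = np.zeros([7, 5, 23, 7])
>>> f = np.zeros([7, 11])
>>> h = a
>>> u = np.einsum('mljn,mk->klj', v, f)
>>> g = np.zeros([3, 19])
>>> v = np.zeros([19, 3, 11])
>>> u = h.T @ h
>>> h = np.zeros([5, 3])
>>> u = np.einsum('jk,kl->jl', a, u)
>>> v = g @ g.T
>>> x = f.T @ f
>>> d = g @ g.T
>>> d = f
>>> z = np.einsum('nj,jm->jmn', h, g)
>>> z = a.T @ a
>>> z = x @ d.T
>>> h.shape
(5, 3)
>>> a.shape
(5, 23)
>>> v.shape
(3, 3)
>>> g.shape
(3, 19)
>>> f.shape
(7, 11)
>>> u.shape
(5, 23)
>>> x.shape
(11, 11)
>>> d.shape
(7, 11)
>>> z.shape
(11, 7)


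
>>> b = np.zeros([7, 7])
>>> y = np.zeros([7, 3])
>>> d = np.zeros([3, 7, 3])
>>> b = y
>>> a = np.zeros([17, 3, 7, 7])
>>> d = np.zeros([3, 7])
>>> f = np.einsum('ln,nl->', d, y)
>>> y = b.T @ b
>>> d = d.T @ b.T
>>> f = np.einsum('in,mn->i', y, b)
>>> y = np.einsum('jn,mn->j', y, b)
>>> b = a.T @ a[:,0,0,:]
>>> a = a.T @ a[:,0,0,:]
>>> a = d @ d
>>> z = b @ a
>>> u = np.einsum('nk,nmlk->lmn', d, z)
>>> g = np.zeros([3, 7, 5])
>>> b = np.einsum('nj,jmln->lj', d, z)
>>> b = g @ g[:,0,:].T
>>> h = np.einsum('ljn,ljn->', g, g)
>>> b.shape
(3, 7, 3)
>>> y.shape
(3,)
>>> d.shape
(7, 7)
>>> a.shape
(7, 7)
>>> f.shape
(3,)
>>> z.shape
(7, 7, 3, 7)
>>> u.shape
(3, 7, 7)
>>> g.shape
(3, 7, 5)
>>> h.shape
()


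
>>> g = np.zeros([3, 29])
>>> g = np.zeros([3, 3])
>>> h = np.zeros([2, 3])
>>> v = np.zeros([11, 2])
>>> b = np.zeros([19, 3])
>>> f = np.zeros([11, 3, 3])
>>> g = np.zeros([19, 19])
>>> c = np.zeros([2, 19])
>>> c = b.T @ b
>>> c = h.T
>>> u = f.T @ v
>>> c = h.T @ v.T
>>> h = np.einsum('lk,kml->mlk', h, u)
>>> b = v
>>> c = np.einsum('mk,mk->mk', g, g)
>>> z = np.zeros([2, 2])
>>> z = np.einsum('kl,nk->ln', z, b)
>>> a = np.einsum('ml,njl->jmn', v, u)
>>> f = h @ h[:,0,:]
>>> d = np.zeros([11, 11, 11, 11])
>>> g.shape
(19, 19)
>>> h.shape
(3, 2, 3)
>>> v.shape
(11, 2)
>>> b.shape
(11, 2)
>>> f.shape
(3, 2, 3)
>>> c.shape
(19, 19)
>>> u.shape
(3, 3, 2)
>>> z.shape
(2, 11)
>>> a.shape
(3, 11, 3)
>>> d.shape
(11, 11, 11, 11)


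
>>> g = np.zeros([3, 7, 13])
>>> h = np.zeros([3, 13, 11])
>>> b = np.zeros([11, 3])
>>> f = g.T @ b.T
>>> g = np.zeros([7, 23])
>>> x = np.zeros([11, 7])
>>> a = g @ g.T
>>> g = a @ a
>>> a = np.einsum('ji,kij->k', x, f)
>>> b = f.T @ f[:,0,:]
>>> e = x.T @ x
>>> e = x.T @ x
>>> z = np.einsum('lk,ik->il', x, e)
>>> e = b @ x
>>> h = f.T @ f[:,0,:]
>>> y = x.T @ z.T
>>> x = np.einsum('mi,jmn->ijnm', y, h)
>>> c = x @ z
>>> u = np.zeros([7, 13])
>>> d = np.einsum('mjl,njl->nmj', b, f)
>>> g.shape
(7, 7)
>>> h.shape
(11, 7, 11)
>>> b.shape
(11, 7, 11)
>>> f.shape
(13, 7, 11)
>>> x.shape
(7, 11, 11, 7)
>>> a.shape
(13,)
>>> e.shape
(11, 7, 7)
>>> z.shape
(7, 11)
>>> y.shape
(7, 7)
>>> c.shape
(7, 11, 11, 11)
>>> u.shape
(7, 13)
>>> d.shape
(13, 11, 7)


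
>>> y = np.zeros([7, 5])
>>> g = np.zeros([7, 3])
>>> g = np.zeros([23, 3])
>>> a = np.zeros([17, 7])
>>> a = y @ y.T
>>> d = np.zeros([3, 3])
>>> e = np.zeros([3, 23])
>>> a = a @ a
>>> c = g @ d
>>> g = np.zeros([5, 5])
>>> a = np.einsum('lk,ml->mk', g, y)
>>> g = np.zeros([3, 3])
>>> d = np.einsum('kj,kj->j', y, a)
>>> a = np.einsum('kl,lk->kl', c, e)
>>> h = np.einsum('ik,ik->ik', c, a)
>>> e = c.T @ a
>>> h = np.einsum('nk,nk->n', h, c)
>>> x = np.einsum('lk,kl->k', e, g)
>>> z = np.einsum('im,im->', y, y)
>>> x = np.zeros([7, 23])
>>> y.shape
(7, 5)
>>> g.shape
(3, 3)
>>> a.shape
(23, 3)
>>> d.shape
(5,)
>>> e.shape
(3, 3)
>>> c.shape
(23, 3)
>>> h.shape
(23,)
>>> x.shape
(7, 23)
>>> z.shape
()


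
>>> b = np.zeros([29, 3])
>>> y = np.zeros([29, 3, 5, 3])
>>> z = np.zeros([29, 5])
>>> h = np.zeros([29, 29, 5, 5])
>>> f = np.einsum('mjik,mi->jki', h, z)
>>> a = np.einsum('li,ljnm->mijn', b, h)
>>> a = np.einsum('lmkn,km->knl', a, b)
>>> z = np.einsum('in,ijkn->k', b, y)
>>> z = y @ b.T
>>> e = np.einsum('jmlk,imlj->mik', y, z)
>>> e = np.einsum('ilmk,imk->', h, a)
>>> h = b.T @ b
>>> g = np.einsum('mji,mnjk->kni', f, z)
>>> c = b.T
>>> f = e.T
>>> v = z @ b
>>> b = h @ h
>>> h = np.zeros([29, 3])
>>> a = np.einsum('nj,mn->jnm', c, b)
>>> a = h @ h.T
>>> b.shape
(3, 3)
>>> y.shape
(29, 3, 5, 3)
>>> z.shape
(29, 3, 5, 29)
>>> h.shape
(29, 3)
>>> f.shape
()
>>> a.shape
(29, 29)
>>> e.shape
()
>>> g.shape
(29, 3, 5)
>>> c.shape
(3, 29)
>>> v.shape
(29, 3, 5, 3)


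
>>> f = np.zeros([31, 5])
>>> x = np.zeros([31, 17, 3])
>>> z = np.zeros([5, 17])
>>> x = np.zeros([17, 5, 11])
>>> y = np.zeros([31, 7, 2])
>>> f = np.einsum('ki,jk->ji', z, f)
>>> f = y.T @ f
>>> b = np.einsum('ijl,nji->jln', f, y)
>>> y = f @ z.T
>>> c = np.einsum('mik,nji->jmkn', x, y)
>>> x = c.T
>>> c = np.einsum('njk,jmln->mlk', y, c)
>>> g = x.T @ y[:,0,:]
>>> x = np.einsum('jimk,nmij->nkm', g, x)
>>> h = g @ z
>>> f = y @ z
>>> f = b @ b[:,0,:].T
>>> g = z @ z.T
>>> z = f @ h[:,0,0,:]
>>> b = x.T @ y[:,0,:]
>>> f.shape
(7, 17, 7)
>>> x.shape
(2, 5, 11)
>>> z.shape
(7, 17, 17)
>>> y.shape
(2, 7, 5)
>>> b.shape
(11, 5, 5)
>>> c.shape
(17, 11, 5)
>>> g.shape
(5, 5)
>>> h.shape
(7, 17, 11, 17)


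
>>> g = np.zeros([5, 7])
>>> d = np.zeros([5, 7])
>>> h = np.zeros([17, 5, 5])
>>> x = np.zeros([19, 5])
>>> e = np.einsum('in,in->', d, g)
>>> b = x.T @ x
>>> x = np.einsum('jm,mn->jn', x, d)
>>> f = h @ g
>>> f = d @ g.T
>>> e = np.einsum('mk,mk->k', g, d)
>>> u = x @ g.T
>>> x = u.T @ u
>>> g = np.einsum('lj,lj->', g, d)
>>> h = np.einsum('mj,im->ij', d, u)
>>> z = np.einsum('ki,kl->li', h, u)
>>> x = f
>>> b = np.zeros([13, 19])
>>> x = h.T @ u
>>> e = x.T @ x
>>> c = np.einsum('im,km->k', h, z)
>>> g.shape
()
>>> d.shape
(5, 7)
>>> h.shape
(19, 7)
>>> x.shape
(7, 5)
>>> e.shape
(5, 5)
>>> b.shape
(13, 19)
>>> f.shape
(5, 5)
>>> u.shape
(19, 5)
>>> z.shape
(5, 7)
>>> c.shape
(5,)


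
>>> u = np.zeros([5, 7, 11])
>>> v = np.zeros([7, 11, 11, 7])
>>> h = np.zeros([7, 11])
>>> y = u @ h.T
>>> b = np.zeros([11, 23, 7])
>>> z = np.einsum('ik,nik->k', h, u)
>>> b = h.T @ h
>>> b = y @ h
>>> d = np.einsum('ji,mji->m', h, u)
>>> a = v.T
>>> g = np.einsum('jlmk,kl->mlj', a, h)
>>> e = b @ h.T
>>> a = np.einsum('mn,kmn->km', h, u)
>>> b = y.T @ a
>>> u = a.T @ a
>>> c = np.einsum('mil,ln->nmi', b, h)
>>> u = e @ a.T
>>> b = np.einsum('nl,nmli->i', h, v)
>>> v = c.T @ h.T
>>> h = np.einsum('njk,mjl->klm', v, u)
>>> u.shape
(5, 7, 5)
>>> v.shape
(7, 7, 7)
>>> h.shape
(7, 5, 5)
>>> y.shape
(5, 7, 7)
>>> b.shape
(7,)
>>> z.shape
(11,)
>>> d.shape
(5,)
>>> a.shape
(5, 7)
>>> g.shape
(11, 11, 7)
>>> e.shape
(5, 7, 7)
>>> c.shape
(11, 7, 7)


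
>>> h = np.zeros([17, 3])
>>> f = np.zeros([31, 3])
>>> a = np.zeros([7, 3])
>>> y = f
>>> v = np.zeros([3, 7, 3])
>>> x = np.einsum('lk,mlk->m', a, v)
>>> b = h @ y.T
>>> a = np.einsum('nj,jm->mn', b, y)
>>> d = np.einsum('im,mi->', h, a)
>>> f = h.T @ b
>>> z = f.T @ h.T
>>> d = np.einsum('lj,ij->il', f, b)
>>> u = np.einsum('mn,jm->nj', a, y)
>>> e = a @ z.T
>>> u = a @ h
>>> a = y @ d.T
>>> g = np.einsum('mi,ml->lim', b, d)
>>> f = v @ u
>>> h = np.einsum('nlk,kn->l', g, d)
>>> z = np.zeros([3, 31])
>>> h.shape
(31,)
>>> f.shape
(3, 7, 3)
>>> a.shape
(31, 17)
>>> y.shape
(31, 3)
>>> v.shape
(3, 7, 3)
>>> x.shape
(3,)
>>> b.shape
(17, 31)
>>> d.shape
(17, 3)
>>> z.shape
(3, 31)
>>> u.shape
(3, 3)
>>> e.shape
(3, 31)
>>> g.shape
(3, 31, 17)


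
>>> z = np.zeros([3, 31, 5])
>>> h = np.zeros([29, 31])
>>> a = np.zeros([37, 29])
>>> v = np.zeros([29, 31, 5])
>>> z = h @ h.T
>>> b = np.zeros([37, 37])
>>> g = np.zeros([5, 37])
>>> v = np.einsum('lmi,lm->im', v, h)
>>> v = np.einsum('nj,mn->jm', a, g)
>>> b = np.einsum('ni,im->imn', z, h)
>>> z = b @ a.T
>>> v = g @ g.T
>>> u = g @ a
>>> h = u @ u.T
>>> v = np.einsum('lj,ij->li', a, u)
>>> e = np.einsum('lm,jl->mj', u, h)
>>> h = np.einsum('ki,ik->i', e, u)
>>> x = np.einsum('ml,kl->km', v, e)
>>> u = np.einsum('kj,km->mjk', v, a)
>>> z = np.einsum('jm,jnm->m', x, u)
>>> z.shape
(37,)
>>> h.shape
(5,)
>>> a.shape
(37, 29)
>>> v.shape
(37, 5)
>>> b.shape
(29, 31, 29)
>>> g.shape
(5, 37)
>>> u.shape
(29, 5, 37)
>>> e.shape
(29, 5)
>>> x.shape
(29, 37)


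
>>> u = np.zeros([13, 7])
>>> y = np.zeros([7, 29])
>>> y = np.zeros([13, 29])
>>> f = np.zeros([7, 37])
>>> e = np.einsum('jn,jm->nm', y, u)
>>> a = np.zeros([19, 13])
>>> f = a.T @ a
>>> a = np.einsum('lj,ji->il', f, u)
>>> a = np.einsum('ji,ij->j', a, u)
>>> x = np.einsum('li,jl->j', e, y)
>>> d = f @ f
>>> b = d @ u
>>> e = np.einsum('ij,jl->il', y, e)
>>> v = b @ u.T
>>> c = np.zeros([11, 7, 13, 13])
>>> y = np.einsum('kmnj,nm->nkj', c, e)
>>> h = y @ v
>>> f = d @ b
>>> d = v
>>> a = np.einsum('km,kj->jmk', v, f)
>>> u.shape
(13, 7)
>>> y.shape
(13, 11, 13)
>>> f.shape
(13, 7)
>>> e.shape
(13, 7)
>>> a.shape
(7, 13, 13)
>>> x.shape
(13,)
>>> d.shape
(13, 13)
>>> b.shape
(13, 7)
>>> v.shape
(13, 13)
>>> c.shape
(11, 7, 13, 13)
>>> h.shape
(13, 11, 13)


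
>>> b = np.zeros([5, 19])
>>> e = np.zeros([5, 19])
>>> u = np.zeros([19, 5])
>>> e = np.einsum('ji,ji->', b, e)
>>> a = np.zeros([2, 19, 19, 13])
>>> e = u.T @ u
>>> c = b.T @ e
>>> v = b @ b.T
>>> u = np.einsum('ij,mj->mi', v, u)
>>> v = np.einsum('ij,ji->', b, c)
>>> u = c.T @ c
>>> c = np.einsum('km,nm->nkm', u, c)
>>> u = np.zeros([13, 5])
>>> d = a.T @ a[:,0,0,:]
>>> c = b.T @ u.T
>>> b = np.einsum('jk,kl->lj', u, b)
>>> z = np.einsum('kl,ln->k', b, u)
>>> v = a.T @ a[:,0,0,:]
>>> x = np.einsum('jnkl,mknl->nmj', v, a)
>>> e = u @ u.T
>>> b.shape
(19, 13)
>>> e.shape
(13, 13)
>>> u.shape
(13, 5)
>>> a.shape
(2, 19, 19, 13)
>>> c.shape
(19, 13)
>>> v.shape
(13, 19, 19, 13)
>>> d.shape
(13, 19, 19, 13)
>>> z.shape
(19,)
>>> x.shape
(19, 2, 13)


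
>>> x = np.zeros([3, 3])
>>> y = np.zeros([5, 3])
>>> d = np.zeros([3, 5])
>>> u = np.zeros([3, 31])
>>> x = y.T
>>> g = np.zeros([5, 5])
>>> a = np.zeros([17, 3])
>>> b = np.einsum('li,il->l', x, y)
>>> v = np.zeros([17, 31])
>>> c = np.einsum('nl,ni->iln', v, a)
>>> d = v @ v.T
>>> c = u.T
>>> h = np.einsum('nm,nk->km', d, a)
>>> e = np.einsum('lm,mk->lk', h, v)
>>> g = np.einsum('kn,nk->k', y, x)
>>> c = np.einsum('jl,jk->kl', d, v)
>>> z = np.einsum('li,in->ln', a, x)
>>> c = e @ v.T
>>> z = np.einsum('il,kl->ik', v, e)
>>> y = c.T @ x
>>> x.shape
(3, 5)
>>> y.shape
(17, 5)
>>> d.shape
(17, 17)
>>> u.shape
(3, 31)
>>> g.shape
(5,)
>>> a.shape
(17, 3)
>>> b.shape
(3,)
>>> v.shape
(17, 31)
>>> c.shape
(3, 17)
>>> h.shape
(3, 17)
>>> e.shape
(3, 31)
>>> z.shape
(17, 3)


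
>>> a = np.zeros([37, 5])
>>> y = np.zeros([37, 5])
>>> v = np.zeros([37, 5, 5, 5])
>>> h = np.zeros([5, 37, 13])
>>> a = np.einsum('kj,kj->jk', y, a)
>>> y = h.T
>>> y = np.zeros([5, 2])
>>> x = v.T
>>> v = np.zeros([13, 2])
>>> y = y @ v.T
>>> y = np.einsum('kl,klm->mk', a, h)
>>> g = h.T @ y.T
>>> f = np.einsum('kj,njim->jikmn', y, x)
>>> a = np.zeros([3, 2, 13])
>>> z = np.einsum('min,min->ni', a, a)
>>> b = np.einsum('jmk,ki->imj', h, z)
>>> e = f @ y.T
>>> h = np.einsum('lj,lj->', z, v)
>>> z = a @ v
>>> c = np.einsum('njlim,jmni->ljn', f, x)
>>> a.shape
(3, 2, 13)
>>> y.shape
(13, 5)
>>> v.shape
(13, 2)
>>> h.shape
()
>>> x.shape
(5, 5, 5, 37)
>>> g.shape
(13, 37, 13)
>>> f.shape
(5, 5, 13, 37, 5)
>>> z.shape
(3, 2, 2)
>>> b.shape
(2, 37, 5)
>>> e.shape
(5, 5, 13, 37, 13)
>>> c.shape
(13, 5, 5)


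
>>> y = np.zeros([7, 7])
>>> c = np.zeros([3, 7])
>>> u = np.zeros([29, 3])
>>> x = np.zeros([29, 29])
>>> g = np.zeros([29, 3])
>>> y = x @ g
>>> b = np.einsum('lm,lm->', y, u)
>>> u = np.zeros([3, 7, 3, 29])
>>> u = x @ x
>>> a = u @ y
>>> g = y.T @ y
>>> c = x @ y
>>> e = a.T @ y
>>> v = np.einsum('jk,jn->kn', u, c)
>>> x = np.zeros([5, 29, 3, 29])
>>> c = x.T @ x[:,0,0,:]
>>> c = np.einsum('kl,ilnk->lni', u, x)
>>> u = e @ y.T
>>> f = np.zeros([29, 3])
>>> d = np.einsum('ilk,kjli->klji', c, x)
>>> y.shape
(29, 3)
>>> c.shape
(29, 3, 5)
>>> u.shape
(3, 29)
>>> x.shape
(5, 29, 3, 29)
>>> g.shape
(3, 3)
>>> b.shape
()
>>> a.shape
(29, 3)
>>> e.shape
(3, 3)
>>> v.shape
(29, 3)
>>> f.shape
(29, 3)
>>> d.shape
(5, 3, 29, 29)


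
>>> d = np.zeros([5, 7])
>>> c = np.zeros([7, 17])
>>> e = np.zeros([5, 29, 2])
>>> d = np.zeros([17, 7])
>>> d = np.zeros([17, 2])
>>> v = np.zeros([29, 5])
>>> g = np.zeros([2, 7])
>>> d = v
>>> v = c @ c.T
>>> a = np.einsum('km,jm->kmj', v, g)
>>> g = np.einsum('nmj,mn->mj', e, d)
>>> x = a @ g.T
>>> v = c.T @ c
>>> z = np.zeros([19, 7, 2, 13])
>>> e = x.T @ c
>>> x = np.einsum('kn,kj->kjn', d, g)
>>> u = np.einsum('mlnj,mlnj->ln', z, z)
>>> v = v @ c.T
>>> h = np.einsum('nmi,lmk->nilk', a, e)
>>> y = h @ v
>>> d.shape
(29, 5)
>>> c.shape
(7, 17)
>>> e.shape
(29, 7, 17)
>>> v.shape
(17, 7)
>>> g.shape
(29, 2)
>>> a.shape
(7, 7, 2)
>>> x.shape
(29, 2, 5)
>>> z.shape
(19, 7, 2, 13)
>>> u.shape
(7, 2)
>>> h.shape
(7, 2, 29, 17)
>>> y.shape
(7, 2, 29, 7)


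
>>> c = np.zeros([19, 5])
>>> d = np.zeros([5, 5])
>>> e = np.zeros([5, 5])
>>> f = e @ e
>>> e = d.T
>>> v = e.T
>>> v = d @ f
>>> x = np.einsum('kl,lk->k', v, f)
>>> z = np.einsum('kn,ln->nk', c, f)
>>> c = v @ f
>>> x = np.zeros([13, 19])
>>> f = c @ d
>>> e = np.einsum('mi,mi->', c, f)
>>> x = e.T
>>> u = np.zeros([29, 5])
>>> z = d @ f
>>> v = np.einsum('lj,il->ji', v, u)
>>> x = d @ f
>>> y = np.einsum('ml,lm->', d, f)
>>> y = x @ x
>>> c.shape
(5, 5)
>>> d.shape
(5, 5)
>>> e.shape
()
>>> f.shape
(5, 5)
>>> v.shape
(5, 29)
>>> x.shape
(5, 5)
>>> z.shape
(5, 5)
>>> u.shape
(29, 5)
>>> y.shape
(5, 5)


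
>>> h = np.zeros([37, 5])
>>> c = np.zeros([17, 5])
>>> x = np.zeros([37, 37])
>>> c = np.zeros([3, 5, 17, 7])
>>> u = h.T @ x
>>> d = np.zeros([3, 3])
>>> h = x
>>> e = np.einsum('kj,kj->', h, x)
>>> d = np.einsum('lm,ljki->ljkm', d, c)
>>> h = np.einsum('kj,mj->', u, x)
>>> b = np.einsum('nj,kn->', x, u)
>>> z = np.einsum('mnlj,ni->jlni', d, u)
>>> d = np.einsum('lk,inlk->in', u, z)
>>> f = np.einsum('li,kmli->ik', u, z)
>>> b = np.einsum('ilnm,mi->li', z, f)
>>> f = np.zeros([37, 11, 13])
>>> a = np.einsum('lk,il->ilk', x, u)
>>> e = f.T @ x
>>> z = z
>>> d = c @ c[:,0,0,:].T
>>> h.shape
()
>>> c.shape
(3, 5, 17, 7)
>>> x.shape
(37, 37)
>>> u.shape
(5, 37)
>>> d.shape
(3, 5, 17, 3)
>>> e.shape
(13, 11, 37)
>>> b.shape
(17, 3)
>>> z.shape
(3, 17, 5, 37)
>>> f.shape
(37, 11, 13)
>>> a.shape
(5, 37, 37)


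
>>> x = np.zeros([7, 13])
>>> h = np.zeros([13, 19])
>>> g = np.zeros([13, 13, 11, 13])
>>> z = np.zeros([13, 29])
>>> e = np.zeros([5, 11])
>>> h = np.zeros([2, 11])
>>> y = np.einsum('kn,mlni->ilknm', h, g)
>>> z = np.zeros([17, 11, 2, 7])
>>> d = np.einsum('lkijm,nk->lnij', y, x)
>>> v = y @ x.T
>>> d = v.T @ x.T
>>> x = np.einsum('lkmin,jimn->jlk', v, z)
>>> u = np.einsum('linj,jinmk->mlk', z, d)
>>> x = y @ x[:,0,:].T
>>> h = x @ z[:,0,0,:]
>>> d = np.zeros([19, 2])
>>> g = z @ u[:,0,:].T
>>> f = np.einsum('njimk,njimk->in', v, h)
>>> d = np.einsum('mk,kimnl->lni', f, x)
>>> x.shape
(13, 13, 2, 11, 17)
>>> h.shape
(13, 13, 2, 11, 7)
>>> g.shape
(17, 11, 2, 13)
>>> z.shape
(17, 11, 2, 7)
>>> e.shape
(5, 11)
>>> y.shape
(13, 13, 2, 11, 13)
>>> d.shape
(17, 11, 13)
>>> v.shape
(13, 13, 2, 11, 7)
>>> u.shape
(13, 17, 7)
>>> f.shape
(2, 13)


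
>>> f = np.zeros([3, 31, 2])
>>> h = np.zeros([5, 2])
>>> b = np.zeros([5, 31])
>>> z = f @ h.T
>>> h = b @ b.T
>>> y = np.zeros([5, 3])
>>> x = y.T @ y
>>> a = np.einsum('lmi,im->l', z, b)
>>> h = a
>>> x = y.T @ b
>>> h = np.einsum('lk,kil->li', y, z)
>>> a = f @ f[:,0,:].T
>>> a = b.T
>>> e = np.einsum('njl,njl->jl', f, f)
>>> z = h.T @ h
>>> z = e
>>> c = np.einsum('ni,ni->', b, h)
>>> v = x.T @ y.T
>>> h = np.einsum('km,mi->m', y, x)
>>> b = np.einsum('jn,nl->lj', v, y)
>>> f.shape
(3, 31, 2)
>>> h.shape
(3,)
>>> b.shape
(3, 31)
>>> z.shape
(31, 2)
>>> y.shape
(5, 3)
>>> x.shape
(3, 31)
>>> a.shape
(31, 5)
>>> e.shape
(31, 2)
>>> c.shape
()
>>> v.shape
(31, 5)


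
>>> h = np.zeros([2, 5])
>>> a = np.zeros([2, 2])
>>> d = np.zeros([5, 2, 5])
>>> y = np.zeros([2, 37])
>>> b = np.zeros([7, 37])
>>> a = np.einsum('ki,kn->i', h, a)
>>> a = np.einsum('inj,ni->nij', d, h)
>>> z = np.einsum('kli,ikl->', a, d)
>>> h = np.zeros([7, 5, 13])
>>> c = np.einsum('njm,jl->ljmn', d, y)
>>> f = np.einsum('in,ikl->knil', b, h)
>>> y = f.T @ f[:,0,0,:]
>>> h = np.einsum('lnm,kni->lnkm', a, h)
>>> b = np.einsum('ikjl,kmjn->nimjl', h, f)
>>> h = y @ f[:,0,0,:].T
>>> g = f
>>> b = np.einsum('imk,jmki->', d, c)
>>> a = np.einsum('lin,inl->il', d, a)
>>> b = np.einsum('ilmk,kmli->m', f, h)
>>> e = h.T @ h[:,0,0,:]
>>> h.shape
(13, 7, 37, 5)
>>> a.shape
(2, 5)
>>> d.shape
(5, 2, 5)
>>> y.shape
(13, 7, 37, 13)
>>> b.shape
(7,)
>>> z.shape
()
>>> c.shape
(37, 2, 5, 5)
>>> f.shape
(5, 37, 7, 13)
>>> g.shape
(5, 37, 7, 13)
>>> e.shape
(5, 37, 7, 5)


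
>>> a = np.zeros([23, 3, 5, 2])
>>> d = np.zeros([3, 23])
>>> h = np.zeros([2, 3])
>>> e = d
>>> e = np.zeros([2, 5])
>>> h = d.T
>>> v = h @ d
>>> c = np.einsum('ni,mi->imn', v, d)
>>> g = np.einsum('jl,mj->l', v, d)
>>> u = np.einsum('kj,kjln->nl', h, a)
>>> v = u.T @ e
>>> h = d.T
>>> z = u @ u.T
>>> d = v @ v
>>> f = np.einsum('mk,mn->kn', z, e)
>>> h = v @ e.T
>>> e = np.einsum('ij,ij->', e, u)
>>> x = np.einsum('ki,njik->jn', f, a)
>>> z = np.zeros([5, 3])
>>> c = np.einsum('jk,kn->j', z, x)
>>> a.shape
(23, 3, 5, 2)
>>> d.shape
(5, 5)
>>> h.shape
(5, 2)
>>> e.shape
()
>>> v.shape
(5, 5)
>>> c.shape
(5,)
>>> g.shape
(23,)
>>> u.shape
(2, 5)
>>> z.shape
(5, 3)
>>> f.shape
(2, 5)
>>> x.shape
(3, 23)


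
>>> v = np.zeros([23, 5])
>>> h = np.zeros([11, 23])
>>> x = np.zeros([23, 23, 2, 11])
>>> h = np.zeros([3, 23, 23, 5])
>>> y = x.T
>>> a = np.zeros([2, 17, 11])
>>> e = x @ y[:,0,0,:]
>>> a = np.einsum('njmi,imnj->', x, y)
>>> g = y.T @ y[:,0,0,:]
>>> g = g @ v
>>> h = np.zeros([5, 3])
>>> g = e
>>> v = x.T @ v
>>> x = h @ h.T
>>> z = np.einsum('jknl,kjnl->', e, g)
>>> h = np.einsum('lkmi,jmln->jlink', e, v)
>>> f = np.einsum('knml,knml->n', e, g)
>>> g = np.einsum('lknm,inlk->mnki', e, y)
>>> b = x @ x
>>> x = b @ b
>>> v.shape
(11, 2, 23, 5)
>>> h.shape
(11, 23, 23, 5, 23)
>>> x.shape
(5, 5)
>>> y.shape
(11, 2, 23, 23)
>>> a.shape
()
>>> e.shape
(23, 23, 2, 23)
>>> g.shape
(23, 2, 23, 11)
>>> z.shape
()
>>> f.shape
(23,)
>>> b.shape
(5, 5)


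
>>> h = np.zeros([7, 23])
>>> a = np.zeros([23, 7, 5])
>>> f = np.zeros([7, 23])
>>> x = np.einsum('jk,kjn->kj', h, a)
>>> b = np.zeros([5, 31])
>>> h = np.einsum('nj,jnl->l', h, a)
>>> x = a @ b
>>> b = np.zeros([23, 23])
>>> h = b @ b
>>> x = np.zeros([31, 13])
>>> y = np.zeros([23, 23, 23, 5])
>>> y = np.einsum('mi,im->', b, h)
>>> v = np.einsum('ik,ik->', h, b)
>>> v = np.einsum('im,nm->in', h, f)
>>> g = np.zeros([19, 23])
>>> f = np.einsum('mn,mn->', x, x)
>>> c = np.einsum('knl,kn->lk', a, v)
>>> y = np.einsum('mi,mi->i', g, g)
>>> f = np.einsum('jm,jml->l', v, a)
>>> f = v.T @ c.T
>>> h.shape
(23, 23)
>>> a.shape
(23, 7, 5)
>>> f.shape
(7, 5)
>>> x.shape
(31, 13)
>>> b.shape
(23, 23)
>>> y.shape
(23,)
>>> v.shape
(23, 7)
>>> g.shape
(19, 23)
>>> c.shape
(5, 23)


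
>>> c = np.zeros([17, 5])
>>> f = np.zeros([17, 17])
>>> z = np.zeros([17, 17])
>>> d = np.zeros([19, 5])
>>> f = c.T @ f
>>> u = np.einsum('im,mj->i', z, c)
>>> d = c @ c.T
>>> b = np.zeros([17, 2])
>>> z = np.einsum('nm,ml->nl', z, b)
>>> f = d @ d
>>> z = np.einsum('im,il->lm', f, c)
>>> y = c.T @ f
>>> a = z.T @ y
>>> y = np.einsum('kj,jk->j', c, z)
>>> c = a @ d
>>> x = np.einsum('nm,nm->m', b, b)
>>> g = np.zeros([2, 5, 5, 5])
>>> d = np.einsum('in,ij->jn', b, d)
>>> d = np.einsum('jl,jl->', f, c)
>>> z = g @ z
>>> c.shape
(17, 17)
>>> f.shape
(17, 17)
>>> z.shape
(2, 5, 5, 17)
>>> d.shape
()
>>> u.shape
(17,)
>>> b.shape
(17, 2)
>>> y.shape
(5,)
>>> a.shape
(17, 17)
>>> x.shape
(2,)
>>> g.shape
(2, 5, 5, 5)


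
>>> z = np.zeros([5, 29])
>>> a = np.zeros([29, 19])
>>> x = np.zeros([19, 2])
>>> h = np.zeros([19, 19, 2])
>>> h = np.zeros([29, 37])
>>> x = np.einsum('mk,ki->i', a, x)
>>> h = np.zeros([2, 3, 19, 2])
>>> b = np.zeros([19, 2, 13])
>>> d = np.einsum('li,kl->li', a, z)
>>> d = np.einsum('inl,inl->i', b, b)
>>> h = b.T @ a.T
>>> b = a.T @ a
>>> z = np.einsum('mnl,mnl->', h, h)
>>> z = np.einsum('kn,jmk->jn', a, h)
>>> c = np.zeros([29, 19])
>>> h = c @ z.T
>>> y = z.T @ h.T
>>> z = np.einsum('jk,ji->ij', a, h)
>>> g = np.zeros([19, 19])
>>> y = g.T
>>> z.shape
(13, 29)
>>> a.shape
(29, 19)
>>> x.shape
(2,)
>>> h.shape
(29, 13)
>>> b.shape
(19, 19)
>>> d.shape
(19,)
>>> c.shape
(29, 19)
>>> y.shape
(19, 19)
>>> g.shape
(19, 19)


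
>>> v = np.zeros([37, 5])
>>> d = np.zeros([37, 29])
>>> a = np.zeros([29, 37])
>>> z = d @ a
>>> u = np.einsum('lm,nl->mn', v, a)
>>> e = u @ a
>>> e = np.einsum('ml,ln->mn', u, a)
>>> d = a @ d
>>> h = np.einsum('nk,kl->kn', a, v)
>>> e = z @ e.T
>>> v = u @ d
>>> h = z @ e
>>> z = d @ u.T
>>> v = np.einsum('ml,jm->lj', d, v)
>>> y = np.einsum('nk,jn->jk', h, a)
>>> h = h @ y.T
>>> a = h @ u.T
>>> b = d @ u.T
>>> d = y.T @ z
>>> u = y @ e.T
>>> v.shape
(29, 5)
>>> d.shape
(5, 5)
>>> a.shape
(37, 5)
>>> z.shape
(29, 5)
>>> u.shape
(29, 37)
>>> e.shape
(37, 5)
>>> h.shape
(37, 29)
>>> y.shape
(29, 5)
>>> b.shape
(29, 5)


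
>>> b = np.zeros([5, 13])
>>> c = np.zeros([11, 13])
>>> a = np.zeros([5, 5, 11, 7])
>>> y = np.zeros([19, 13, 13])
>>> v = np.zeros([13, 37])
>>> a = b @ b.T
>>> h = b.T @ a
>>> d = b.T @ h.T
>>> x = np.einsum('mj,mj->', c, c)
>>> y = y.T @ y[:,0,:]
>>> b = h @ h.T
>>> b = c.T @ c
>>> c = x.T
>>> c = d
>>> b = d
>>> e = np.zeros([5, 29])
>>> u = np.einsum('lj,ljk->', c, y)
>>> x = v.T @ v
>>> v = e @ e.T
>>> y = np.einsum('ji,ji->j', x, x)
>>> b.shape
(13, 13)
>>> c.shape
(13, 13)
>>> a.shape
(5, 5)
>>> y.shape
(37,)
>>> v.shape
(5, 5)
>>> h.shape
(13, 5)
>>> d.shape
(13, 13)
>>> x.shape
(37, 37)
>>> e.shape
(5, 29)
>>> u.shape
()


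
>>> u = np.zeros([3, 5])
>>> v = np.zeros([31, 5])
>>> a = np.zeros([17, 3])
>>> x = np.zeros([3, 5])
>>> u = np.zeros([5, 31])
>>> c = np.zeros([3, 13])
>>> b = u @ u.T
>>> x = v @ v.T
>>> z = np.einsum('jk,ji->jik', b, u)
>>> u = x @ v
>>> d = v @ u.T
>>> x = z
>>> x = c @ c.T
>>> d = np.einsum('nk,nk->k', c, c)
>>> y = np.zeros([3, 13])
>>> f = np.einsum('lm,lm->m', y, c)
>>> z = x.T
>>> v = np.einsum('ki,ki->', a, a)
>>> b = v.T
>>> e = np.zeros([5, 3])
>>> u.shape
(31, 5)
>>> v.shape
()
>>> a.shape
(17, 3)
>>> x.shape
(3, 3)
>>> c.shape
(3, 13)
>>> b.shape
()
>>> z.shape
(3, 3)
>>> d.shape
(13,)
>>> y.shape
(3, 13)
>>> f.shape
(13,)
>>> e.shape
(5, 3)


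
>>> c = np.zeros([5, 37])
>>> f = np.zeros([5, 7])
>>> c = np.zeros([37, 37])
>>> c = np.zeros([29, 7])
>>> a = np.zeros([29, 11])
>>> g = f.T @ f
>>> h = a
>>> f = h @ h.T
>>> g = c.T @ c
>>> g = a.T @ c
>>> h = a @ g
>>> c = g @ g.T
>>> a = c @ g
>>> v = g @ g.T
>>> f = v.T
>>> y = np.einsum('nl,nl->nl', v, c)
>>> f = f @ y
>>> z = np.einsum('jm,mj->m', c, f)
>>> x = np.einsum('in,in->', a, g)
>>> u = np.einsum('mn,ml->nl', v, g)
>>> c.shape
(11, 11)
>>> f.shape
(11, 11)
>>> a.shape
(11, 7)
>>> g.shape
(11, 7)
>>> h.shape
(29, 7)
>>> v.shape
(11, 11)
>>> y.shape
(11, 11)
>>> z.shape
(11,)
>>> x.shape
()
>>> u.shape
(11, 7)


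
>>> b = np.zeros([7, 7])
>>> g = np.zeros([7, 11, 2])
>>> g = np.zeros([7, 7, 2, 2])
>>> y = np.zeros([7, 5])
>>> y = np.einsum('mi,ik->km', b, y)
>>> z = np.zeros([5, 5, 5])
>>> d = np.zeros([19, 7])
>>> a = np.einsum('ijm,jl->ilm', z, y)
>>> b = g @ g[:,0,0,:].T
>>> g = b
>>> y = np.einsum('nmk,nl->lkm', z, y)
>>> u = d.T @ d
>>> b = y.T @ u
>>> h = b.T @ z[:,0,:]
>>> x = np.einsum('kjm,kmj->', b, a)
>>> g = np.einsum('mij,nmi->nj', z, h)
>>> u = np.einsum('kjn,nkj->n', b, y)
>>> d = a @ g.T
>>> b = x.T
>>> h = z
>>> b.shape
()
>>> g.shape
(7, 5)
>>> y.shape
(7, 5, 5)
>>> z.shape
(5, 5, 5)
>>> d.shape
(5, 7, 7)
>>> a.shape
(5, 7, 5)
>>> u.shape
(7,)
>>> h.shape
(5, 5, 5)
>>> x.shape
()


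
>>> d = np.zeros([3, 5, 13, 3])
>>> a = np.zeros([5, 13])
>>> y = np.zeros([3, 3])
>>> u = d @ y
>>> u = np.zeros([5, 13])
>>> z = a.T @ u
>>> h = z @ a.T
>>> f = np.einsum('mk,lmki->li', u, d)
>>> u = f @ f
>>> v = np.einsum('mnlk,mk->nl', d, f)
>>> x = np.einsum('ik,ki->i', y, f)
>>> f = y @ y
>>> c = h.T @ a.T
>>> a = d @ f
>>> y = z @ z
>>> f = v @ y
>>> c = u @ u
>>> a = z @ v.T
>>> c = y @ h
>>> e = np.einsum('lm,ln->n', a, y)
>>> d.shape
(3, 5, 13, 3)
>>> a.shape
(13, 5)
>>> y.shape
(13, 13)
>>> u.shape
(3, 3)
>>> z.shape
(13, 13)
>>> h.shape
(13, 5)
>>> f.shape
(5, 13)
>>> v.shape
(5, 13)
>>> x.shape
(3,)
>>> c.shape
(13, 5)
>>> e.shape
(13,)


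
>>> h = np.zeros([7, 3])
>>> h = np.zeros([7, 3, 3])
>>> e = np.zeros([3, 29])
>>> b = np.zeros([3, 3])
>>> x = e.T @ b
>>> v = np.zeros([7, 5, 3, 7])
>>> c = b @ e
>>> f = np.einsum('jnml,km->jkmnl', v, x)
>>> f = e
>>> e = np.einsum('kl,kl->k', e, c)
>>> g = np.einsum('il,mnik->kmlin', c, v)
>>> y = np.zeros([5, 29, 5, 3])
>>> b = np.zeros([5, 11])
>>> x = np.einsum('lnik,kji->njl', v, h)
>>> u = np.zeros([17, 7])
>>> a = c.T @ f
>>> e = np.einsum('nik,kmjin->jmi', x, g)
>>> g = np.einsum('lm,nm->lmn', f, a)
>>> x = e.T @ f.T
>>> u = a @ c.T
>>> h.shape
(7, 3, 3)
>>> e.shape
(29, 7, 3)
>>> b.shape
(5, 11)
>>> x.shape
(3, 7, 3)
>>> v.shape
(7, 5, 3, 7)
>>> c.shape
(3, 29)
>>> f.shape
(3, 29)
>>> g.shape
(3, 29, 29)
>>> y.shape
(5, 29, 5, 3)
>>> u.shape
(29, 3)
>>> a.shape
(29, 29)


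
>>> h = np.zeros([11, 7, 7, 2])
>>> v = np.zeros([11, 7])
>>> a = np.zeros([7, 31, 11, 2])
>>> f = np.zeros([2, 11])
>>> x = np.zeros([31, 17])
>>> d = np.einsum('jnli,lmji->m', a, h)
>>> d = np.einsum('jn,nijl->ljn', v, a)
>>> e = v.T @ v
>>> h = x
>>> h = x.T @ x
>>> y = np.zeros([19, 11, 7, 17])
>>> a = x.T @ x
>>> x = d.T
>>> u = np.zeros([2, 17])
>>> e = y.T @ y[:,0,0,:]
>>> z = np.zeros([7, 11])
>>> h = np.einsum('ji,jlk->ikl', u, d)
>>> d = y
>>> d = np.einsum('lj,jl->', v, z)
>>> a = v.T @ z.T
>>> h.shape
(17, 7, 11)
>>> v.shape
(11, 7)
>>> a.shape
(7, 7)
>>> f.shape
(2, 11)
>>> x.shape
(7, 11, 2)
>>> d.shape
()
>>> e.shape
(17, 7, 11, 17)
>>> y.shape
(19, 11, 7, 17)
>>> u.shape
(2, 17)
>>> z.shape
(7, 11)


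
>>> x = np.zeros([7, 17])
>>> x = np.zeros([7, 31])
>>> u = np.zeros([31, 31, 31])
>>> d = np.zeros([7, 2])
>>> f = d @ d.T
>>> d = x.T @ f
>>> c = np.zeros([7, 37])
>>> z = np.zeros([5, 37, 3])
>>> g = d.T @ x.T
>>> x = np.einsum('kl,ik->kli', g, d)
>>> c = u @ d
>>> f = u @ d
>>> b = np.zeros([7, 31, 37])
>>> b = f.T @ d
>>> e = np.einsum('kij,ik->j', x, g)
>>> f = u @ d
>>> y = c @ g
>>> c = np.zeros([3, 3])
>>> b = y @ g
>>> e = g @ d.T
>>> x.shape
(7, 7, 31)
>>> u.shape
(31, 31, 31)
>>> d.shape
(31, 7)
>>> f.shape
(31, 31, 7)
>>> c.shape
(3, 3)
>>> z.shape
(5, 37, 3)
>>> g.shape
(7, 7)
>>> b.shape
(31, 31, 7)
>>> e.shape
(7, 31)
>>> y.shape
(31, 31, 7)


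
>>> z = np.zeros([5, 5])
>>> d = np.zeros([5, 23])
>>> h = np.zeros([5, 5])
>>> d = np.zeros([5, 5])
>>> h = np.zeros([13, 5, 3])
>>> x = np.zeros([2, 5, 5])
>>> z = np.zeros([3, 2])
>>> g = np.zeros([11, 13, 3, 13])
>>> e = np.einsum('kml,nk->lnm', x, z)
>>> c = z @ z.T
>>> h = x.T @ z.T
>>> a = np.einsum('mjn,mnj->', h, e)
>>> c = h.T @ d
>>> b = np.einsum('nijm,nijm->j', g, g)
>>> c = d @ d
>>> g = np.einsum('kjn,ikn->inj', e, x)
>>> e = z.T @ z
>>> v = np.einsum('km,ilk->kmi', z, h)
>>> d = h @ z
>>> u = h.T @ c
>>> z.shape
(3, 2)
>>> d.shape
(5, 5, 2)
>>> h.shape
(5, 5, 3)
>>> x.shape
(2, 5, 5)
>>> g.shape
(2, 5, 3)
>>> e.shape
(2, 2)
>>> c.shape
(5, 5)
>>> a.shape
()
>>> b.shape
(3,)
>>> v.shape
(3, 2, 5)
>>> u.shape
(3, 5, 5)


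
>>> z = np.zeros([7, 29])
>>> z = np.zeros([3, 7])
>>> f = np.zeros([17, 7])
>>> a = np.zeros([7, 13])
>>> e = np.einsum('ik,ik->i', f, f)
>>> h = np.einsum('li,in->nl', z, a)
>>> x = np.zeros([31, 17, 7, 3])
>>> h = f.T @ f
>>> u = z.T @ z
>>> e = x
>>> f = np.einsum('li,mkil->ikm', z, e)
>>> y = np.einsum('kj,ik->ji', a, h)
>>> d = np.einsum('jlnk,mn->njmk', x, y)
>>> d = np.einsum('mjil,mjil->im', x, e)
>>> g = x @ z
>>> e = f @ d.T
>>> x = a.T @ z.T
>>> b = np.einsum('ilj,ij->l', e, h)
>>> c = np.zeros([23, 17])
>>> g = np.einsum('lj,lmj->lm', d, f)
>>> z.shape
(3, 7)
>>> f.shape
(7, 17, 31)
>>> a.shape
(7, 13)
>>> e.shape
(7, 17, 7)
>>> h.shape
(7, 7)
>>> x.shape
(13, 3)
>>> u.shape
(7, 7)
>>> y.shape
(13, 7)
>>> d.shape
(7, 31)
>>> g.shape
(7, 17)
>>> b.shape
(17,)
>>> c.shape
(23, 17)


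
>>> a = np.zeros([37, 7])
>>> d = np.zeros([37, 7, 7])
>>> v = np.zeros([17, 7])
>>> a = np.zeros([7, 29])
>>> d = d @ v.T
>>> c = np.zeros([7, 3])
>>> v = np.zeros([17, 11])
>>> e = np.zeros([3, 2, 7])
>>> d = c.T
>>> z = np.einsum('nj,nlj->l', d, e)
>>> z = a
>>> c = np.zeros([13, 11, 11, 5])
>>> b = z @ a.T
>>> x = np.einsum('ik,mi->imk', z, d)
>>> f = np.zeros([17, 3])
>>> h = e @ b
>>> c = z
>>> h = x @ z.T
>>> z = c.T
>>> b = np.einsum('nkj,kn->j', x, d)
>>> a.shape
(7, 29)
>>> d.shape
(3, 7)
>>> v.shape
(17, 11)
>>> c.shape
(7, 29)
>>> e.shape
(3, 2, 7)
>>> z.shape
(29, 7)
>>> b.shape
(29,)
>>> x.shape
(7, 3, 29)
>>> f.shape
(17, 3)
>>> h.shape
(7, 3, 7)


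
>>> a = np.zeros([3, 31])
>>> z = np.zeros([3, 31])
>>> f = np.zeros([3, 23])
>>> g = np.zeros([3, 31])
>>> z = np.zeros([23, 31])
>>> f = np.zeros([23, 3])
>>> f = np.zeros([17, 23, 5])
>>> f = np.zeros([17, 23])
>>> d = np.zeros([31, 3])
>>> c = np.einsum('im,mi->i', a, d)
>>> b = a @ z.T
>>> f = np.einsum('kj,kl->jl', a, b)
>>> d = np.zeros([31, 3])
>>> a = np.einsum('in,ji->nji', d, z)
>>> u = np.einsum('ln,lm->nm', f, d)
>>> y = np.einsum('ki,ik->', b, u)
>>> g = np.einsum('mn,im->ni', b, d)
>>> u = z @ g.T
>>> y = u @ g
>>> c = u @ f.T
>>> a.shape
(3, 23, 31)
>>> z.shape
(23, 31)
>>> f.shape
(31, 23)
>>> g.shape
(23, 31)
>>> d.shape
(31, 3)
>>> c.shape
(23, 31)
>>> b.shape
(3, 23)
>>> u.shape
(23, 23)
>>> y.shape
(23, 31)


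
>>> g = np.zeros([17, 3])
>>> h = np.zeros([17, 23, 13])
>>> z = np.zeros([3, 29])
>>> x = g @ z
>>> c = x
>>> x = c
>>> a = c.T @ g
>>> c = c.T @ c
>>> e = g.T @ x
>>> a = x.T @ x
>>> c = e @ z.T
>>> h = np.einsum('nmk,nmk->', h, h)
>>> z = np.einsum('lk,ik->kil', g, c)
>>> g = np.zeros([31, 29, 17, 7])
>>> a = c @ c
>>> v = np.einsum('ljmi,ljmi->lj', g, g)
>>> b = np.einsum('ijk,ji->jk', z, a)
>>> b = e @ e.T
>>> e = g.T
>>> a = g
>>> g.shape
(31, 29, 17, 7)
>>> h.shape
()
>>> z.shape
(3, 3, 17)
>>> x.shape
(17, 29)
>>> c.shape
(3, 3)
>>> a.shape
(31, 29, 17, 7)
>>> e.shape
(7, 17, 29, 31)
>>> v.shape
(31, 29)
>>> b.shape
(3, 3)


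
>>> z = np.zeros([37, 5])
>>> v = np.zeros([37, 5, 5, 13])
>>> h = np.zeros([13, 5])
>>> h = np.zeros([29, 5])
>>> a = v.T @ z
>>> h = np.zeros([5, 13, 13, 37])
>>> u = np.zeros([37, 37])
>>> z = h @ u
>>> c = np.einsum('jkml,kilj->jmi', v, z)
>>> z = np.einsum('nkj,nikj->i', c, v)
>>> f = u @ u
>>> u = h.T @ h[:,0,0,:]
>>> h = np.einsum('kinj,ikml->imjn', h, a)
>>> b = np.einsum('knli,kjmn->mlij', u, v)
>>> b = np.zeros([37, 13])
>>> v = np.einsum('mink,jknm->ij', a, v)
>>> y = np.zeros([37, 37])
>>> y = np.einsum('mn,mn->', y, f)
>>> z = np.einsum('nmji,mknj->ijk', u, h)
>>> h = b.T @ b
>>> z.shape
(37, 13, 5)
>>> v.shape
(5, 37)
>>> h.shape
(13, 13)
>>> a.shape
(13, 5, 5, 5)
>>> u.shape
(37, 13, 13, 37)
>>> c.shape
(37, 5, 13)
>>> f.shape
(37, 37)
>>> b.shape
(37, 13)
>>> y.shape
()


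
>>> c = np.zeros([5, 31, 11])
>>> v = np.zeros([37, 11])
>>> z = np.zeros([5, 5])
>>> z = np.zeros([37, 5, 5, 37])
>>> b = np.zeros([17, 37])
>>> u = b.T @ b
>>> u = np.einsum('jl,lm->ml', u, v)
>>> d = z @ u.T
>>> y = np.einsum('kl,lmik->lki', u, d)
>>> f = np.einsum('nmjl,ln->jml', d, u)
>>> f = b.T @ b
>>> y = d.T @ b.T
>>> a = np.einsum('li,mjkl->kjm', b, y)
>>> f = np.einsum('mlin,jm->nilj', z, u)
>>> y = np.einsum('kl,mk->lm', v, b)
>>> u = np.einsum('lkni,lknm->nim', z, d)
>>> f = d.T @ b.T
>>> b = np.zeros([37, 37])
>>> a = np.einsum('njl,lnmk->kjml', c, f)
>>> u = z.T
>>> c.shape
(5, 31, 11)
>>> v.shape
(37, 11)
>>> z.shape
(37, 5, 5, 37)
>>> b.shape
(37, 37)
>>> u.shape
(37, 5, 5, 37)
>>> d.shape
(37, 5, 5, 11)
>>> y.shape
(11, 17)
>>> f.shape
(11, 5, 5, 17)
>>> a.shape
(17, 31, 5, 11)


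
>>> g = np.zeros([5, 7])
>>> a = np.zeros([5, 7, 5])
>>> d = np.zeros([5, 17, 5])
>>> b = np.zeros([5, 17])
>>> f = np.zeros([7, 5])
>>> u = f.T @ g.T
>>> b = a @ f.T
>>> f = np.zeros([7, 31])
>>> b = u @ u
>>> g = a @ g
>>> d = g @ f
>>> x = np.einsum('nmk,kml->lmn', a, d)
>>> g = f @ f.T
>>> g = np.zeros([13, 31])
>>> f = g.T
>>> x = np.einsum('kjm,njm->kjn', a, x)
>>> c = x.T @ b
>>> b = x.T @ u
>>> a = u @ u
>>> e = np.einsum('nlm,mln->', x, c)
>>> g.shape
(13, 31)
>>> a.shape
(5, 5)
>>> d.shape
(5, 7, 31)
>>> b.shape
(31, 7, 5)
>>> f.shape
(31, 13)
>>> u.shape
(5, 5)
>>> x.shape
(5, 7, 31)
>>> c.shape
(31, 7, 5)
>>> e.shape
()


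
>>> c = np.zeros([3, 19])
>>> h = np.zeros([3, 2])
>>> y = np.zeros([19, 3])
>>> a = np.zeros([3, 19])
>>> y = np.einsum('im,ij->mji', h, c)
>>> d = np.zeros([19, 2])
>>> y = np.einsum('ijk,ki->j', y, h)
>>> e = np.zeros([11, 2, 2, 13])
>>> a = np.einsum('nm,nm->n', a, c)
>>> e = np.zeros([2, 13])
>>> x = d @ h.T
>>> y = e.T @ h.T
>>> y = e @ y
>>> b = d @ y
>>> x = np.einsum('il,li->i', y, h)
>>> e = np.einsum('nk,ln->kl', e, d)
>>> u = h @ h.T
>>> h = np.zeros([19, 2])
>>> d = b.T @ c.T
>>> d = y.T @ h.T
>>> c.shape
(3, 19)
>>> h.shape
(19, 2)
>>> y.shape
(2, 3)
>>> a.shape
(3,)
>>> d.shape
(3, 19)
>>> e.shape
(13, 19)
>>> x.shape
(2,)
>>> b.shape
(19, 3)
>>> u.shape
(3, 3)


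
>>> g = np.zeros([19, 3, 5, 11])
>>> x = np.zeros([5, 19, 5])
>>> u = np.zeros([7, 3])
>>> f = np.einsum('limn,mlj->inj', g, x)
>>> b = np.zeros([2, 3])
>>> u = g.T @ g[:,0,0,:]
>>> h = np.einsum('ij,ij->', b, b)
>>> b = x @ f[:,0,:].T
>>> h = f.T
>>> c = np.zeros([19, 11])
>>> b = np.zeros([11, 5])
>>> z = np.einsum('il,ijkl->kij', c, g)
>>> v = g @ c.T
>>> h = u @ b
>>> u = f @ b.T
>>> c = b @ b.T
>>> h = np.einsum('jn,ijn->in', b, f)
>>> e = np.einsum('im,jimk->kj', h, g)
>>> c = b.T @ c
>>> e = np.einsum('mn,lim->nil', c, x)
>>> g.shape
(19, 3, 5, 11)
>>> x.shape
(5, 19, 5)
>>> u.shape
(3, 11, 11)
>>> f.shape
(3, 11, 5)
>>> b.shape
(11, 5)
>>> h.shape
(3, 5)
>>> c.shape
(5, 11)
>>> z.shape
(5, 19, 3)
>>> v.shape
(19, 3, 5, 19)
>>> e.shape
(11, 19, 5)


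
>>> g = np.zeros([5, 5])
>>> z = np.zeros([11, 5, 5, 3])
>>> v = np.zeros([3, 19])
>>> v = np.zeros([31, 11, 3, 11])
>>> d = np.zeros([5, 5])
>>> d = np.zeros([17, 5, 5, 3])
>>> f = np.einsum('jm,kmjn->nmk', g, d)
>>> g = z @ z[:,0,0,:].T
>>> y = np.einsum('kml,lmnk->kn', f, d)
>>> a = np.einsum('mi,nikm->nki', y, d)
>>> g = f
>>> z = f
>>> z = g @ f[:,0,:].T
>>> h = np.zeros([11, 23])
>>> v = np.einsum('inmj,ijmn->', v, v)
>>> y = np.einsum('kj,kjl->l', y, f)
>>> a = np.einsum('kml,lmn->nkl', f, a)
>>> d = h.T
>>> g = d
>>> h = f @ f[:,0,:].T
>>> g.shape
(23, 11)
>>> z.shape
(3, 5, 3)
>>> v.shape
()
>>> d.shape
(23, 11)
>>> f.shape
(3, 5, 17)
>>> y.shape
(17,)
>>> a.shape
(5, 3, 17)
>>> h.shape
(3, 5, 3)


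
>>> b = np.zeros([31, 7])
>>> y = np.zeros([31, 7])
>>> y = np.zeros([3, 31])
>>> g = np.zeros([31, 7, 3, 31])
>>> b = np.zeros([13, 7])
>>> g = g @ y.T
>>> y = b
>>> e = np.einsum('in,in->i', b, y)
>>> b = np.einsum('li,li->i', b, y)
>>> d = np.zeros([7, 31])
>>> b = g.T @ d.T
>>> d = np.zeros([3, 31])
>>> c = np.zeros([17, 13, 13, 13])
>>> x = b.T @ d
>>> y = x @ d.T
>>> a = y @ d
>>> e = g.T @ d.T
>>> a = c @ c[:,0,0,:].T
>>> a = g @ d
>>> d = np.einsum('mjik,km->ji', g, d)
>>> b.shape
(3, 3, 7, 7)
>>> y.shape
(7, 7, 3, 3)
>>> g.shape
(31, 7, 3, 3)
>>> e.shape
(3, 3, 7, 3)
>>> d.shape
(7, 3)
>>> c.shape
(17, 13, 13, 13)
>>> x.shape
(7, 7, 3, 31)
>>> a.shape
(31, 7, 3, 31)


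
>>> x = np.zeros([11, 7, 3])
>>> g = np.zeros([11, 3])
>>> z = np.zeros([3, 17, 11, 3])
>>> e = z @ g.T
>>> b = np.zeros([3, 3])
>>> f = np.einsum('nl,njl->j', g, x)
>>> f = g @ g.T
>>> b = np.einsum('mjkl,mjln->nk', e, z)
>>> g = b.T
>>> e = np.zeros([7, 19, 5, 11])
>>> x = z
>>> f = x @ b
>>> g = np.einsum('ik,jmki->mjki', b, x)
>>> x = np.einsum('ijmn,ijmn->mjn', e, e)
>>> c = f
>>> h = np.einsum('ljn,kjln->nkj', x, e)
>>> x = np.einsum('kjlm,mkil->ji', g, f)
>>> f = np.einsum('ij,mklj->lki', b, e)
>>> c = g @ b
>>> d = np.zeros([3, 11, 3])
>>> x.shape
(3, 11)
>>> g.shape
(17, 3, 11, 3)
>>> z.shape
(3, 17, 11, 3)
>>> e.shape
(7, 19, 5, 11)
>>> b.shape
(3, 11)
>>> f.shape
(5, 19, 3)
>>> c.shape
(17, 3, 11, 11)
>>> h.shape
(11, 7, 19)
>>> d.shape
(3, 11, 3)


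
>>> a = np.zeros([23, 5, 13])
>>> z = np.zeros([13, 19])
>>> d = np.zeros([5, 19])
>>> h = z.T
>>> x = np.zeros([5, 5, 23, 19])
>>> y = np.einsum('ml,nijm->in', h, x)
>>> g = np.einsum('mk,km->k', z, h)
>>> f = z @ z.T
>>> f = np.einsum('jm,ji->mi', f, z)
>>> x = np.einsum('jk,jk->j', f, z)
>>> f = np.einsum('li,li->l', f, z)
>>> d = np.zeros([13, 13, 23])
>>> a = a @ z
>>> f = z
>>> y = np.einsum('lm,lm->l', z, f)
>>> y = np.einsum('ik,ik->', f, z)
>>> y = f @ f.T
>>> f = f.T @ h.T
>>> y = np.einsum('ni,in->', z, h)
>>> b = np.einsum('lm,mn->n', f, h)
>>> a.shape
(23, 5, 19)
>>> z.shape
(13, 19)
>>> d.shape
(13, 13, 23)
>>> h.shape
(19, 13)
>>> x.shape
(13,)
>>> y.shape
()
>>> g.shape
(19,)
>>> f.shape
(19, 19)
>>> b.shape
(13,)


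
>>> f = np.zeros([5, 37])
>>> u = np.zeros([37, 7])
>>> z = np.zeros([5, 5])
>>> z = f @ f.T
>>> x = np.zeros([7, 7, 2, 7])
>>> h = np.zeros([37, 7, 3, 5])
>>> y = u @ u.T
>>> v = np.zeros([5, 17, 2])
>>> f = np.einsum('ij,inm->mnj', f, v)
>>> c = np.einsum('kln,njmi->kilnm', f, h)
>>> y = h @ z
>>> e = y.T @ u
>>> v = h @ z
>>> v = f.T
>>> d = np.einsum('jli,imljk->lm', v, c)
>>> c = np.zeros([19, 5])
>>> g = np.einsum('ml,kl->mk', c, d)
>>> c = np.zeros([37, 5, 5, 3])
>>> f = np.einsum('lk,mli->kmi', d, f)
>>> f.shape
(5, 2, 37)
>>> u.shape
(37, 7)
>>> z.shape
(5, 5)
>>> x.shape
(7, 7, 2, 7)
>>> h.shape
(37, 7, 3, 5)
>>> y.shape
(37, 7, 3, 5)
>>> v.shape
(37, 17, 2)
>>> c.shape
(37, 5, 5, 3)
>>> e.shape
(5, 3, 7, 7)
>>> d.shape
(17, 5)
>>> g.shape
(19, 17)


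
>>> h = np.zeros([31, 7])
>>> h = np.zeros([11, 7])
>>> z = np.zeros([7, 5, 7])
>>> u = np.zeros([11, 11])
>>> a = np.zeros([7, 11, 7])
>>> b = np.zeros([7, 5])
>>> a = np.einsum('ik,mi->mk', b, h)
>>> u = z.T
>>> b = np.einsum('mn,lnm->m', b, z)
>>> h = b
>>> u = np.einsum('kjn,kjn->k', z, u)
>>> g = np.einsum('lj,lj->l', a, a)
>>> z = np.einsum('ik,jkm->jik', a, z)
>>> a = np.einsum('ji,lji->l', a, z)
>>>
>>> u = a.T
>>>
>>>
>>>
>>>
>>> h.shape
(7,)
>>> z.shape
(7, 11, 5)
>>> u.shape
(7,)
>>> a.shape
(7,)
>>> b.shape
(7,)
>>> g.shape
(11,)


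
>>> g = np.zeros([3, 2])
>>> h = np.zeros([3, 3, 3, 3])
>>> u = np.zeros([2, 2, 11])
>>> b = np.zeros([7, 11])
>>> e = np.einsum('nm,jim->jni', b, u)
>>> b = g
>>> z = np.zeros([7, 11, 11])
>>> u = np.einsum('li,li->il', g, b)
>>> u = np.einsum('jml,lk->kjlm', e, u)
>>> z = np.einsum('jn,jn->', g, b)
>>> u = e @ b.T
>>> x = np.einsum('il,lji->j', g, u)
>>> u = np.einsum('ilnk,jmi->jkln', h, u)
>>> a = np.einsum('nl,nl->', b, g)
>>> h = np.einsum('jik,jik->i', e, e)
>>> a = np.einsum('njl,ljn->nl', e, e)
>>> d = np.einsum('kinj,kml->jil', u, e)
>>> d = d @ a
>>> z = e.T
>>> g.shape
(3, 2)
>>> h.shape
(7,)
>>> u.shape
(2, 3, 3, 3)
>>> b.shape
(3, 2)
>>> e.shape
(2, 7, 2)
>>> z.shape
(2, 7, 2)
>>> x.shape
(7,)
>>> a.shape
(2, 2)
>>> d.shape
(3, 3, 2)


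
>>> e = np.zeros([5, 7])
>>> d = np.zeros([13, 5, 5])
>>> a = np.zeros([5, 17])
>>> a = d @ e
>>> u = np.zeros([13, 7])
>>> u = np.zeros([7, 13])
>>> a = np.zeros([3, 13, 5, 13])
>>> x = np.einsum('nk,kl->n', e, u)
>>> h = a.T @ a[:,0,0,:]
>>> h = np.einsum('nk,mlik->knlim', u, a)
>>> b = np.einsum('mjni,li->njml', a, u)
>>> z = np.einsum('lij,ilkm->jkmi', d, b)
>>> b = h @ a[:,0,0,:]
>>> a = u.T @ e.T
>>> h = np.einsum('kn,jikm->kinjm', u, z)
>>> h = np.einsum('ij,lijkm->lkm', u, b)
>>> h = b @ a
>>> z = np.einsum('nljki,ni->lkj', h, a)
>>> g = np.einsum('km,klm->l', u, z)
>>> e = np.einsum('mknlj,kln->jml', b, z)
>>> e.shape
(13, 13, 5)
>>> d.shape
(13, 5, 5)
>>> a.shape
(13, 5)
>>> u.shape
(7, 13)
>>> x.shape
(5,)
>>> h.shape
(13, 7, 13, 5, 5)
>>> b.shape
(13, 7, 13, 5, 13)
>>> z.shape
(7, 5, 13)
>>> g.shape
(5,)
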